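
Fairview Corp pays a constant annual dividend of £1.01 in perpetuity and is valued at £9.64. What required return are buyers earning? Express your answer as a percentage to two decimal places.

P = C/r ⇒ r = C/P = £1.01/£9.64 = 0.104772

10.48%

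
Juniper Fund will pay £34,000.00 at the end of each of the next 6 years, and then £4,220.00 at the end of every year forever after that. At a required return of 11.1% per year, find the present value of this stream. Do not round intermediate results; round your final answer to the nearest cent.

PV of 6-year annuity: £34,000.00 × [1 − (1+0.111)^−6] / 0.111 = 143424.87215
Perpetuity value at year 6: £4,220.00 / 0.111 = 38018.01802
PV of perpetuity: 38018.01802 / (1+0.111)^6 = 20216.46036
Total PV = 143424.87215 + 20216.46036 = 163641.33250

£163641.33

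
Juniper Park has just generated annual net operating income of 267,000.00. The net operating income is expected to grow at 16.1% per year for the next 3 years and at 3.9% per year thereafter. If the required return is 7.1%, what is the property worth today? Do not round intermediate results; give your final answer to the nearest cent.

11986779.97

D_1 = 309987.00000
D_2 = 359894.90700
D_3 = 417837.98703
Terminal value at year 3: TV = D_3×(1+g_2)/(r−g_2) = 434133.66852/0.032 = 13566677.14128
P_0 = D_1/(1+r)^1 + D_2/(1+r)^2 + D_3/(1+r)^3 + TV/(1+r)^3
    = 289436.97479 + 313759.40965 + 340125.74659 + 11043457.83464 = 11986779.96566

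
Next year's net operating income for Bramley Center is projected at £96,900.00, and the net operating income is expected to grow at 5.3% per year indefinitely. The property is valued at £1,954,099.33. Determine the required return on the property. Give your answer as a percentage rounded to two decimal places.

10.26%

P = D₁/(r − g) ⇒ r = D₁/P + g = £96,900.0000/£1,954,099.33 + 0.053 = 0.049588 + 0.053 = 0.102588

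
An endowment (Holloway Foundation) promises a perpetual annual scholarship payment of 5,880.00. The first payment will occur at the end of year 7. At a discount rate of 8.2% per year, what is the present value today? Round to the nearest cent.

44688.93

Value at end of year 6: C / r = 5,880.00 / 0.082 = 71,707.3171
Discount to today: PV = 71,707.3171 / (1 + 0.082)^6 = 71,707.3171 / 1.604588 = 44,688.93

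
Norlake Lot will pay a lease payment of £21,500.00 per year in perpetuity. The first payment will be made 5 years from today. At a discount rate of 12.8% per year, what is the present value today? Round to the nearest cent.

£103750.95

Value at end of year 4: C / r = £21,500.00 / 0.128 = £167,968.7500
Discount to today: PV = £167,968.7500 / (1 + 0.128)^4 = £167,968.7500 / 1.618961 = £103,750.95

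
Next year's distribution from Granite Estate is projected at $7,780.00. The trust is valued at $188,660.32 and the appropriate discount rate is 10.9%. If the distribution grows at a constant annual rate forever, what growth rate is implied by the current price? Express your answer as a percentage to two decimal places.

6.78%

P = D₁/(r−g) ⇒ g = r − D₁/P = 0.109 − $7,780.00/$188,660.32 = 0.067762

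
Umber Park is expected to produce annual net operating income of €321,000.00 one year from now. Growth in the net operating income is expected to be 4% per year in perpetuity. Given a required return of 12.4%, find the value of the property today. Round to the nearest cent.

€3821428.57

Growing perpetuity: P = D₁ / (r − g) = €321,000.0000 / (0.124 − 0.04) = €3,821,428.57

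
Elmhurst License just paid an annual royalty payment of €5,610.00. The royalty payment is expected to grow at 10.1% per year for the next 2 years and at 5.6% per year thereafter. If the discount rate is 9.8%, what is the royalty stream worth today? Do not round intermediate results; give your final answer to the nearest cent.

D_1 = 6176.61000
D_2 = 6800.44761
Terminal value at year 2: TV = D_2×(1+g_2)/(r−g_2) = 7181.27268/0.042 = 170982.68277
P_0 = D_1/(1+r)^1 + D_2/(1+r)^2 + TV/(1+r)^2
    = 5625.32787 + 5640.69762 + 141823.25437 = 153089.27986

€153089.28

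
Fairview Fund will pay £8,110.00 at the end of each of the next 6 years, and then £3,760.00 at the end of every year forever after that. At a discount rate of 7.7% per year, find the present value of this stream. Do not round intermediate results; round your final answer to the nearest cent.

£69125.03

PV of 6-year annuity: £8,110.00 × [1 − (1+0.077)^−6] / 0.077 = 37835.22216
Perpetuity value at year 6: £3,760.00 / 0.077 = 48831.16883
PV of perpetuity: 48831.16883 / (1+0.077)^6 = 31289.80812
Total PV = 37835.22216 + 31289.80812 = 69125.03029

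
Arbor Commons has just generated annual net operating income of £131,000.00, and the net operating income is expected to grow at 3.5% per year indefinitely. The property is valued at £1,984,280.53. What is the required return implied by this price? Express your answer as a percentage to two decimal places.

D₁ = £131,000.00 × 1.035 = £135,585.0000
P = D₁/(r − g) ⇒ r = D₁/P + g = £135,585.0000/£1,984,280.53 + 0.035 = 0.068330 + 0.035 = 0.103330

10.33%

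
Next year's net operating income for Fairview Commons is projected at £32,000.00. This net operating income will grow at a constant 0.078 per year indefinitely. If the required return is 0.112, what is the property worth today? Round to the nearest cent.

£941176.47

Growing perpetuity: P = D₁ / (r − g) = £32,000.0000 / (0.112 − 0.078) = £941,176.47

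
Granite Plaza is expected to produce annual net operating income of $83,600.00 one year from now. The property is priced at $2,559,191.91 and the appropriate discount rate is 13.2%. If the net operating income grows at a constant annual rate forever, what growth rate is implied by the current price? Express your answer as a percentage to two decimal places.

9.93%

P = D₁/(r−g) ⇒ g = r − D₁/P = 0.132 − $83,600.00/$2,559,191.91 = 0.099333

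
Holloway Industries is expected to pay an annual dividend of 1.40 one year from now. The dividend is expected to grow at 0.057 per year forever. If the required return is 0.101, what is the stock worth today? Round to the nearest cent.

31.82

Growing perpetuity: P = D₁ / (r − g) = 1.4000 / (0.101 − 0.057) = 31.82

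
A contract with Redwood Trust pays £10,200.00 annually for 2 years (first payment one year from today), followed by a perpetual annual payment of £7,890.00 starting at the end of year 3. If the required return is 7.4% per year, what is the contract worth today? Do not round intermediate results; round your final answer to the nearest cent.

£110775.10

PV of 2-year annuity: £10,200.00 × [1 − (1+0.074)^−2] / 0.074 = 18340.04349
Perpetuity value at year 2: £7,890.00 / 0.074 = 106621.62162
PV of perpetuity: 106621.62162 / (1+0.074)^2 = 92435.05857
Total PV = 18340.04349 + 92435.05857 = 110775.10206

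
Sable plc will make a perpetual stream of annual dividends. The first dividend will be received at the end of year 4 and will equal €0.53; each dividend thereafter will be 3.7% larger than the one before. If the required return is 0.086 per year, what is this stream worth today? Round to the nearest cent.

€8.44

Value at end of year 3: C₁ / (r − g) = €0.53 / (0.086 − 0.037) = €10.8163
Discount to today: PV = €10.8163 / (1 + 0.086)^3 = €10.8163 / 1.280824 = €8.44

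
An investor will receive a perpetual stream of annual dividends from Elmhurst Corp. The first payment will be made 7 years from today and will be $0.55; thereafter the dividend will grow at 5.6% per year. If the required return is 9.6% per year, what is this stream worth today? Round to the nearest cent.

$7.93

Value at end of year 6: C₁ / (r − g) = $0.55 / (0.096 − 0.056) = $13.7500
Discount to today: PV = $13.7500 / (1 + 0.096)^6 = $13.7500 / 1.733258 = $7.93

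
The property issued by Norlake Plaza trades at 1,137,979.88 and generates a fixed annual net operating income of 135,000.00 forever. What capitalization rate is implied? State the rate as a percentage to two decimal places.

11.86%

P = C/r ⇒ r = C/P = 135,000.00/1,137,979.88 = 0.118631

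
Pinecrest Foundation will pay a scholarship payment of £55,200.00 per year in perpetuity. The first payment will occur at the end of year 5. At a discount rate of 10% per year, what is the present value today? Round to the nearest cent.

Value at end of year 4: C / r = £55,200.00 / 0.1 = £552,000.0000
Discount to today: PV = £552,000.0000 / (1 + 0.1)^4 = £552,000.0000 / 1.464100 = £377,023.43

£377023.43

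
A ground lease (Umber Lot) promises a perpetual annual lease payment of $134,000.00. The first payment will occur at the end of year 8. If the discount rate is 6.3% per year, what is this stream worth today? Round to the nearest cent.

$1386856.09

Value at end of year 7: C / r = $134,000.00 / 0.063 = $2,126,984.1270
Discount to today: PV = $2,126,984.1270 / (1 + 0.063)^7 = $2,126,984.1270 / 1.533673 = $1,386,856.09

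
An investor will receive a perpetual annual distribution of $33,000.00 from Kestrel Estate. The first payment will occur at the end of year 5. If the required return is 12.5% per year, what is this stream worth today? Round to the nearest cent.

Value at end of year 4: C / r = $33,000.00 / 0.125 = $264,000.0000
Discount to today: PV = $264,000.0000 / (1 + 0.125)^4 = $264,000.0000 / 1.601807 = $164,813.90

$164813.90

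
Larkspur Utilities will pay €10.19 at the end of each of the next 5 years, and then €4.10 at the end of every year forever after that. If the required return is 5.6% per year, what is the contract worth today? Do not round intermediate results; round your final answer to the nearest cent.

€99.15

PV of 5-year annuity: €10.19 × [1 − (1+0.056)^−5] / 0.056 = 43.39513
Perpetuity value at year 5: €4.10 / 0.056 = 73.21429
PV of perpetuity: 73.21429 / (1+0.056)^5 = 55.75403
Total PV = 43.39513 + 55.75403 = 99.14916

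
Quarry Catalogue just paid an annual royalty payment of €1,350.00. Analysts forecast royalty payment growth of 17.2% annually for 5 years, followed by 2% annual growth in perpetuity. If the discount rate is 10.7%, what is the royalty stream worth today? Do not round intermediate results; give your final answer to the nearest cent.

€29089.34

D_1 = 1582.20000
D_2 = 1854.33840
D_3 = 2173.28460
D_4 = 2547.08956
D_5 = 2985.18896
Terminal value at year 5: TV = D_5×(1+g_2)/(r−g_2) = 3044.89274/0.087 = 34998.76712
P_0 = D_1/(1+r)^1 + D_2/(1+r)^2 + D_3/(1+r)^3 + D_4/(1+r)^4 + D_5/(1+r)^5 + TV/(1+r)^5
    = 1429.26829 + 1513.19100 + 1602.04142 + 1696.10889 + 1795.69975 + 21053.03157 = 29089.34093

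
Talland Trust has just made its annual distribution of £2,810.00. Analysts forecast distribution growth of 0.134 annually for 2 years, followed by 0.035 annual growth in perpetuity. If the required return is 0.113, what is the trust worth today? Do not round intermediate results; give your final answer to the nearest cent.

D_1 = 3186.54000
D_2 = 3613.53636
Terminal value at year 2: TV = D_2×(1+g_2)/(r−g_2) = 3740.01013/0.078 = 47948.84785
P_0 = D_1/(1+r)^1 + D_2/(1+r)^2 + TV/(1+r)^2
    = 2863.01887 + 2917.03809 + 38706.85160 = 44486.90856

£44486.91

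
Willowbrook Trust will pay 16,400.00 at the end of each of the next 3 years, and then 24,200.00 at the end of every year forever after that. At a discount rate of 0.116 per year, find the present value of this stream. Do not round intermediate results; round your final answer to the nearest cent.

PV of 3-year annuity: 16,400.00 × [1 − (1+0.116)^−3] / 0.116 = 39662.37306
Perpetuity value at year 3: 24,200.00 / 0.116 = 208620.68966
PV of perpetuity: 208620.68966 / (1+0.116)^3 = 150094.50502
Total PV = 39662.37306 + 150094.50502 = 189756.87808

189756.88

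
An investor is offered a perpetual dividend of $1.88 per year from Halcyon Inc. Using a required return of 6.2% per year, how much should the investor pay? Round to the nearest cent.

Level perpetuity: PV = C / r = $1.88 / 0.062 = $30.32

$30.32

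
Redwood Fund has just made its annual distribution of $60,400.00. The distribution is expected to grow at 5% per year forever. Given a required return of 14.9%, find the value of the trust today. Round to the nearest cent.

D₁ = D₀ × (1 + g) = $60,400.00 × 1.05 = $63,420.0000
Growing perpetuity: P = D₁ / (r − g) = $63,420.0000 / (0.149 − 0.05) = $640,606.06

$640606.06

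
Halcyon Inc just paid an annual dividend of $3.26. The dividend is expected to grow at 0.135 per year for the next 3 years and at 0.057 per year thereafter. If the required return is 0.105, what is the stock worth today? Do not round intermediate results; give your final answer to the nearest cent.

D_1 = 3.70010
D_2 = 4.19961
D_3 = 4.76656
Terminal value at year 3: TV = D_3×(1+g_2)/(r−g_2) = 5.03826/0.048 = 104.96365
P_0 = D_1/(1+r)^1 + D_2/(1+r)^2 + D_3/(1+r)^3 + TV/(1+r)^3
    = 3.34851 + 3.43942 + 3.53279 + 77.79507 = 88.11579

$88.12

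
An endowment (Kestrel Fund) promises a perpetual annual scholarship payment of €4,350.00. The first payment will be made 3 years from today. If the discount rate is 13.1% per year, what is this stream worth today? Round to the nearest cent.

Value at end of year 2: C / r = €4,350.00 / 0.131 = €33,206.1069
Discount to today: PV = €33,206.1069 / (1 + 0.131)^2 = €33,206.1069 / 1.279161 = €25,959.29

€25959.29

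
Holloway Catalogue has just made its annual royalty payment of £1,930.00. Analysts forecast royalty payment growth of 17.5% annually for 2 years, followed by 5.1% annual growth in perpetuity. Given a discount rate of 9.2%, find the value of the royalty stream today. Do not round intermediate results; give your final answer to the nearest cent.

D_1 = 2267.75000
D_2 = 2664.60625
Terminal value at year 2: TV = D_2×(1+g_2)/(r−g_2) = 2800.50117/0.041 = 68304.90655
P_0 = D_1/(1+r)^1 + D_2/(1+r)^2 + TV/(1+r)^2
    = 2076.69414 + 2234.53811 + 57280.47686 = 61591.70910

£61591.71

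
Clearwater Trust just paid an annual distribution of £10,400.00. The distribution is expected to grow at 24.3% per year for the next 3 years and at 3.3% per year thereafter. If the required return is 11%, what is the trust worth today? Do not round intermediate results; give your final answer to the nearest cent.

£235215.78

D_1 = 12927.20000
D_2 = 16068.50960
D_3 = 19973.15743
Terminal value at year 3: TV = D_3×(1+g_2)/(r−g_2) = 20632.27163/0.077 = 267951.57959
P_0 = D_1/(1+r)^1 + D_2/(1+r)^2 + D_3/(1+r)^3 + TV/(1+r)^3
    = 11646.12613 + 13041.56286 + 14604.20057 + 195923.88560 = 235215.77516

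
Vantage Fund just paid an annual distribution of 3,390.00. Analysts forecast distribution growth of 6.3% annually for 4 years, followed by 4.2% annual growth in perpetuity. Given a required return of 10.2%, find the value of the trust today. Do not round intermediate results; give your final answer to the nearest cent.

63372.95

D_1 = 3603.57000
D_2 = 3830.59491
D_3 = 4071.92239
D_4 = 4328.45350
Terminal value at year 4: TV = D_4×(1+g_2)/(r−g_2) = 4510.24855/0.06 = 75170.80911
P_0 = D_1/(1+r)^1 + D_2/(1+r)^2 + D_3/(1+r)^3 + D_4/(1+r)^4 + TV/(1+r)^4
    = 3270.02722 + 3154.30031 + 3042.66899 + 2934.98833 + 50970.96394 = 63372.94878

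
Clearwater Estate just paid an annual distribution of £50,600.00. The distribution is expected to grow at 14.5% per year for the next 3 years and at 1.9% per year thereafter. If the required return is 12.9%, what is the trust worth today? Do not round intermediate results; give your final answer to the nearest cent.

D_1 = 57937.00000
D_2 = 66337.86500
D_3 = 75956.85543
Terminal value at year 3: TV = D_3×(1+g_2)/(r−g_2) = 77400.03568/0.11 = 703636.68798
P_0 = D_1/(1+r)^1 + D_2/(1+r)^2 + D_3/(1+r)^3 + TV/(1+r)^3
    = 51317.09477 + 52044.35210 + 52781.91599 + 488952.47628 = 645095.83914

£645095.84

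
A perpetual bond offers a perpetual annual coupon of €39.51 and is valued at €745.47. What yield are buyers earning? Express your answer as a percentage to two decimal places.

5.30%

P = C/r ⇒ r = C/P = €39.51/€745.47 = 0.053000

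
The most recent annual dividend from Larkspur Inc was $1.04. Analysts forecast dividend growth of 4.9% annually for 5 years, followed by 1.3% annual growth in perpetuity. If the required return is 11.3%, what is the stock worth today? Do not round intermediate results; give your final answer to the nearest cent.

$12.20

D_1 = 1.09096
D_2 = 1.14442
D_3 = 1.20049
D_4 = 1.25932
D_5 = 1.32102
Terminal value at year 5: TV = D_5×(1+g_2)/(r−g_2) = 1.33820/0.1 = 13.38198
P_0 = D_1/(1+r)^1 + D_2/(1+r)^2 + D_3/(1+r)^3 + D_4/(1+r)^4 + D_5/(1+r)^5 + TV/(1+r)^5
    = 0.98020 + 0.92383 + 0.87071 + 0.82064 + 0.77345 + 7.83510 = 12.20394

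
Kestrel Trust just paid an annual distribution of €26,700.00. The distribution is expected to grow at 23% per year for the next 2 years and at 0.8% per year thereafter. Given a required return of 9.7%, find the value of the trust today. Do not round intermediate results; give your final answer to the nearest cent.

€443674.57

D_1 = 32841.00000
D_2 = 40394.43000
Terminal value at year 2: TV = D_2×(1+g_2)/(r−g_2) = 40717.58544/0.089 = 457500.96000
P_0 = D_1/(1+r)^1 + D_2/(1+r)^2 + TV/(1+r)^2
    = 29937.10119 + 33566.66769 + 380170.79812 = 443674.56700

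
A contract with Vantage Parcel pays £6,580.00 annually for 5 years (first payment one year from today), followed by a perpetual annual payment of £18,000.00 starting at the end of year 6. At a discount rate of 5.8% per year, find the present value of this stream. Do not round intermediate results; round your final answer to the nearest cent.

£261976.77

PV of 5-year annuity: £6,580.00 × [1 − (1+0.058)^−5] / 0.058 = 27868.81197
Perpetuity value at year 5: £18,000.00 / 0.058 = 310344.82759
PV of perpetuity: 310344.82759 / (1+0.058)^5 = 234107.95594
Total PV = 27868.81197 + 234107.95594 = 261976.76791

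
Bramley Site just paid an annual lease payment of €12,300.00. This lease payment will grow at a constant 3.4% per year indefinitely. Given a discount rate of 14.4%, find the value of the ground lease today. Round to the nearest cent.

€115620.00

D₁ = D₀ × (1 + g) = €12,300.00 × 1.034 = €12,718.2000
Growing perpetuity: P = D₁ / (r − g) = €12,718.2000 / (0.144 − 0.034) = €115,620.00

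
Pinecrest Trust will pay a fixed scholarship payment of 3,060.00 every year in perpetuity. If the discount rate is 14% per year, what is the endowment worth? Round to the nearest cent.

21857.14

Level perpetuity: PV = C / r = 3,060.00 / 0.14 = 21,857.14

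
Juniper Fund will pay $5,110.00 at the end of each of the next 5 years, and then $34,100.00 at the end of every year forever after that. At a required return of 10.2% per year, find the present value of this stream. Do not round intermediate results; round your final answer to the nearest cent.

$224978.01

PV of 5-year annuity: $5,110.00 × [1 − (1+0.102)^−5] / 0.102 = 19272.35282
Perpetuity value at year 5: $34,100.00 / 0.102 = 334313.72549
PV of perpetuity: 334313.72549 / (1+0.102)^5 = 205705.65676
Total PV = 19272.35282 + 205705.65676 = 224978.00958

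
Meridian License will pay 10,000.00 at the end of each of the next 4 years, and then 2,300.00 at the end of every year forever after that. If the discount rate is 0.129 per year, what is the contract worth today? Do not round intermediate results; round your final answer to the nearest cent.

40780.56

PV of 4-year annuity: 10,000.00 × [1 − (1+0.129)^−4] / 0.129 = 29806.62177
Perpetuity value at year 4: 2,300.00 / 0.129 = 17829.45736
PV of perpetuity: 17829.45736 / (1+0.129)^4 = 10973.93436
Total PV = 29806.62177 + 10973.93436 = 40780.55613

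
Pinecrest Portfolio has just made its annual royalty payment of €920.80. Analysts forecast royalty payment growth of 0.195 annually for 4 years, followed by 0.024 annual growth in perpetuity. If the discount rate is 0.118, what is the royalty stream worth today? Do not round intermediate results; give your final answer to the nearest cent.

€17455.67

D_1 = 1100.35600
D_2 = 1314.92542
D_3 = 1571.33588
D_4 = 1877.74637
Terminal value at year 4: TV = D_4×(1+g_2)/(r−g_2) = 1922.81229/0.094 = 20455.44985
P_0 = D_1/(1+r)^1 + D_2/(1+r)^2 + D_3/(1+r)^3 + D_4/(1+r)^4 + TV/(1+r)^4
    = 984.21825 + 1052.00430 + 1124.45898 + 1201.90383 + 13093.07997 = 17455.66532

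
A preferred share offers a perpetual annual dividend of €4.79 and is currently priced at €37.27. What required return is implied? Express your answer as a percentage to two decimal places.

12.85%

P = C/r ⇒ r = C/P = €4.79/€37.27 = 0.128522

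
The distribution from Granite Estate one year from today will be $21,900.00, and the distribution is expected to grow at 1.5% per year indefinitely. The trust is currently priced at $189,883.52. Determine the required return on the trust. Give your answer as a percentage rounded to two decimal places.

P = D₁/(r − g) ⇒ r = D₁/P + g = $21,900.0000/$189,883.52 + 0.015 = 0.115334 + 0.015 = 0.130334

13.03%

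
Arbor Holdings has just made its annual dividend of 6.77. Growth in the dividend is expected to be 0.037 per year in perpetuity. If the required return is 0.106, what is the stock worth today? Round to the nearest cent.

101.75

D₁ = D₀ × (1 + g) = 6.77 × 1.037 = 7.0205
Growing perpetuity: P = D₁ / (r − g) = 7.0205 / (0.106 − 0.037) = 101.75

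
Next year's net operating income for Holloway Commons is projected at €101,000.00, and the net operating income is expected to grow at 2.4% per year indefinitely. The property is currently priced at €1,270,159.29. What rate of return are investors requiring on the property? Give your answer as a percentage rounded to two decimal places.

10.35%

P = D₁/(r − g) ⇒ r = D₁/P + g = €101,000.0000/€1,270,159.29 + 0.024 = 0.079518 + 0.024 = 0.103518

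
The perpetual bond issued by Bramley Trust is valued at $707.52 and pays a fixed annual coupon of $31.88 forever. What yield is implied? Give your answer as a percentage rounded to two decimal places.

4.51%

P = C/r ⇒ r = C/P = $31.88/$707.52 = 0.045059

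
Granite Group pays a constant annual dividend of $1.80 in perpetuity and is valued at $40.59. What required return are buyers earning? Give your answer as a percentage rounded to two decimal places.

P = C/r ⇒ r = C/P = $1.80/$40.59 = 0.044346

4.43%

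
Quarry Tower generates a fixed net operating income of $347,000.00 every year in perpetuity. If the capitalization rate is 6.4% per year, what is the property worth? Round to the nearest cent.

Level perpetuity: PV = C / r = $347,000.00 / 0.064 = $5,421,875.00

$5421875.00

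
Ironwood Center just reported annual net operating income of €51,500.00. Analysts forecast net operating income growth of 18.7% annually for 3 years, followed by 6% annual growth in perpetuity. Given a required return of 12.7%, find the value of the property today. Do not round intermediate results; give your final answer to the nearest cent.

D_1 = 61130.50000
D_2 = 72561.90350
D_3 = 86130.97945
Terminal value at year 3: TV = D_3×(1+g_2)/(r−g_2) = 91298.83822/0.067 = 1362669.22719
P_0 = D_1/(1+r)^1 + D_2/(1+r)^2 + D_3/(1+r)^3 + TV/(1+r)^3
    = 54241.79237 + 57129.55416 + 60171.05660 + 951959.99999 = 1123502.40313

€1123502.40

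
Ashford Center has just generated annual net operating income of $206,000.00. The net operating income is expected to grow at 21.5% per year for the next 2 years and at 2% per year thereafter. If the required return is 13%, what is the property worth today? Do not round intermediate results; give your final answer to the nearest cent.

D_1 = 250290.00000
D_2 = 304102.35000
Terminal value at year 2: TV = D_2×(1+g_2)/(r−g_2) = 310184.39700/0.11 = 2819858.15455
P_0 = D_1/(1+r)^1 + D_2/(1+r)^2 + TV/(1+r)^2
    = 221495.57522 + 238156.74681 + 2208362.56132 = 2668014.88335

$2668014.88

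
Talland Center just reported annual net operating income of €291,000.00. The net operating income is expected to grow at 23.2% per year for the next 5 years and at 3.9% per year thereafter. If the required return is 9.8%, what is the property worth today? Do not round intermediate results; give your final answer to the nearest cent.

€11196492.17

D_1 = 358512.00000
D_2 = 441686.78400
D_3 = 544158.11789
D_4 = 670402.80124
D_5 = 825936.25113
Terminal value at year 5: TV = D_5×(1+g_2)/(r−g_2) = 858147.76492/0.059 = 14544877.37151
P_0 = D_1/(1+r)^1 + D_2/(1+r)^2 + D_3/(1+r)^3 + D_4/(1+r)^4 + D_5/(1+r)^5 + TV/(1+r)^5
    = 326513.66120 + 366361.41221 + 411072.18564 + 461239.46513 + 517529.16306 + 9113776.27830 = 11196492.16554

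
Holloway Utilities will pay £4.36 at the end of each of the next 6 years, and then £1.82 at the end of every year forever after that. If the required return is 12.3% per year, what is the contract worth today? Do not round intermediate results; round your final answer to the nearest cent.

PV of 6-year annuity: £4.36 × [1 − (1+0.123)^−6] / 0.123 = 17.77446
Perpetuity value at year 6: £1.82 / 0.123 = 14.79675
PV of perpetuity: 14.79675 / (1+0.123)^6 = 7.37714
Total PV = 17.77446 + 7.37714 = 25.15159

£25.15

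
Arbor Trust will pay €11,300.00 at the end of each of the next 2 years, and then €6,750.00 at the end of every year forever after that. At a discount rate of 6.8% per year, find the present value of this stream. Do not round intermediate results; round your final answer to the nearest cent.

€107514.05

PV of 2-year annuity: €11,300.00 × [1 − (1+0.068)^−2] / 0.068 = 20487.38235
Perpetuity value at year 2: €6,750.00 / 0.068 = 99264.70588
PV of perpetuity: 99264.70588 / (1+0.068)^2 = 87026.66776
Total PV = 20487.38235 + 87026.66776 = 107514.05010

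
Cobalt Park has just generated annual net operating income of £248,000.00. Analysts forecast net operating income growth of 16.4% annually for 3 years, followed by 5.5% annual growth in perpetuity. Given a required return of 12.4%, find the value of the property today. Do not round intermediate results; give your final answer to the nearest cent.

D_1 = 288672.00000
D_2 = 336014.20800
D_3 = 391120.53811
Terminal value at year 3: TV = D_3×(1+g_2)/(r−g_2) = 412632.16771/0.069 = 5980176.34360
P_0 = D_1/(1+r)^1 + D_2/(1+r)^2 + D_3/(1+r)^3 + TV/(1+r)^3
    = 256825.62278 + 265965.32465 + 275430.28283 + 4211289.10699 = 5009510.33724

£5009510.34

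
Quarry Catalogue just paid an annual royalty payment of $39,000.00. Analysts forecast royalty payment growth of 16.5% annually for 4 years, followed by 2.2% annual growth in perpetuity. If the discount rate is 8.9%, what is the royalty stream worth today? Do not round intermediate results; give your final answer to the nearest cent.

D_1 = 45435.00000
D_2 = 52931.77500
D_3 = 61665.51787
D_4 = 71840.32832
Terminal value at year 4: TV = D_4×(1+g_2)/(r−g_2) = 73420.81555/0.067 = 1095833.06787
P_0 = D_1/(1+r)^1 + D_2/(1+r)^2 + D_3/(1+r)^3 + D_4/(1+r)^4 + TV/(1+r)^4
    = 41721.76309 + 44633.47474 + 47748.39125 + 51080.69404 + 779171.18372 = 964355.50684

$964355.51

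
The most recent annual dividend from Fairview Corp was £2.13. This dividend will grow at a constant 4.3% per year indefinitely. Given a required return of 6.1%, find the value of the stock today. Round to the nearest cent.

D₁ = D₀ × (1 + g) = £2.13 × 1.043 = £2.2216
Growing perpetuity: P = D₁ / (r − g) = £2.2216 / (0.061 − 0.043) = £123.42

£123.42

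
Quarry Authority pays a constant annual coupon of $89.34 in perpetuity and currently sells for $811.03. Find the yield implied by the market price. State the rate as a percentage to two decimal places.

11.02%

P = C/r ⇒ r = C/P = $89.34/$811.03 = 0.110156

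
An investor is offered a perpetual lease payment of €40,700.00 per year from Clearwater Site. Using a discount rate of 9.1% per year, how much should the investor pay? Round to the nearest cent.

€447252.75

Level perpetuity: PV = C / r = €40,700.00 / 0.091 = €447,252.75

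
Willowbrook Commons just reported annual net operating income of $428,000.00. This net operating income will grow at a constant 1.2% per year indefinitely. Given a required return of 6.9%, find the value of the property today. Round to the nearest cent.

$7598877.19

D₁ = D₀ × (1 + g) = $428,000.00 × 1.012 = $433,136.0000
Growing perpetuity: P = D₁ / (r − g) = $433,136.0000 / (0.069 − 0.012) = $7,598,877.19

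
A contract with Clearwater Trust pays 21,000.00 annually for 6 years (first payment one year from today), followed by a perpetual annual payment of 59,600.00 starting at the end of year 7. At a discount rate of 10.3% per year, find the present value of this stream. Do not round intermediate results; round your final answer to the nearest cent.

PV of 6-year annuity: 21,000.00 × [1 − (1+0.103)^−6] / 0.103 = 90661.97139
Perpetuity value at year 6: 59,600.00 / 0.103 = 578640.77670
PV of perpetuity: 578640.77670 / (1+0.103)^6 = 321333.46741
Total PV = 90661.97139 + 321333.46741 = 411995.43880

411995.44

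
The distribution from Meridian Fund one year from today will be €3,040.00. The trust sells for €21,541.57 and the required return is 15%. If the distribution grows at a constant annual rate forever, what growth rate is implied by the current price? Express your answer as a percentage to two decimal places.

0.89%

P = D₁/(r−g) ⇒ g = r − D₁/P = 0.15 − €3,040.00/€21,541.57 = 0.008878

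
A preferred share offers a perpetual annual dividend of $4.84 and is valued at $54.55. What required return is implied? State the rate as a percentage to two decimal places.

P = C/r ⇒ r = C/P = $4.84/$54.55 = 0.088726

8.87%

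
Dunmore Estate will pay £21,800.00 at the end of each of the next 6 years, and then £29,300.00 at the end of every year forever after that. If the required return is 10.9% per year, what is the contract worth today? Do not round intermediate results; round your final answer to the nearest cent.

£236986.69

PV of 6-year annuity: £21,800.00 × [1 − (1+0.109)^−6] / 0.109 = 92492.01581
Perpetuity value at year 6: £29,300.00 / 0.109 = 268807.33945
PV of perpetuity: 268807.33945 / (1+0.109)^6 = 144494.67600
Total PV = 92492.01581 + 144494.67600 = 236986.69181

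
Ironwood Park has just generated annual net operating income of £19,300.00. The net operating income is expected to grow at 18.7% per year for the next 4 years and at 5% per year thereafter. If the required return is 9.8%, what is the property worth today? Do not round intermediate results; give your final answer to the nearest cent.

D_1 = 22909.10000
D_2 = 27193.10170
D_3 = 32278.21172
D_4 = 38314.23731
Terminal value at year 4: TV = D_4×(1+g_2)/(r−g_2) = 40229.94917/0.048 = 838123.94114
P_0 = D_1/(1+r)^1 + D_2/(1+r)^2 + D_3/(1+r)^3 + D_4/(1+r)^4 + TV/(1+r)^4
    = 20864.38980 + 22555.58351 + 24383.85940 + 26360.32888 + 576632.19427 = 670796.35586

£670796.36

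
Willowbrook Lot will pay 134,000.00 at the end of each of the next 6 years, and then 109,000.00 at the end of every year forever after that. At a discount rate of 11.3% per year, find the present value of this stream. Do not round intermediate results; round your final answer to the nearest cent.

PV of 6-year annuity: 134,000.00 × [1 − (1+0.113)^−6] / 0.113 = 562026.34650
Perpetuity value at year 6: 109,000.00 / 0.113 = 964601.76991
PV of perpetuity: 964601.76991 / (1+0.113)^6 = 507431.08507
Total PV = 562026.34650 + 507431.08507 = 1069457.43157

1069457.43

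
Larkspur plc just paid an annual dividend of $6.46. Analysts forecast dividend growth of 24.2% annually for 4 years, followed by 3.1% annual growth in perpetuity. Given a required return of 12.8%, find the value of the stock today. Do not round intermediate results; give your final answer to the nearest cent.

D_1 = 8.02332
D_2 = 9.96496
D_3 = 12.37648
D_4 = 15.37159
Terminal value at year 4: TV = D_4×(1+g_2)/(r−g_2) = 15.84811/0.097 = 163.38261
P_0 = D_1/(1+r)^1 + D_2/(1+r)^2 + D_3/(1+r)^3 + D_4/(1+r)^4 + TV/(1+r)^4
    = 7.11287 + 7.83173 + 8.62323 + 9.49473 + 100.91819 = 133.98074

$133.98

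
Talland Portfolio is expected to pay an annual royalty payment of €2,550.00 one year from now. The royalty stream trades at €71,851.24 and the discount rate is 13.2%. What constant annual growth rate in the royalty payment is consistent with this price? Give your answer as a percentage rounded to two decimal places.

9.65%

P = D₁/(r−g) ⇒ g = r − D₁/P = 0.132 − €2,550.00/€71,851.24 = 0.096510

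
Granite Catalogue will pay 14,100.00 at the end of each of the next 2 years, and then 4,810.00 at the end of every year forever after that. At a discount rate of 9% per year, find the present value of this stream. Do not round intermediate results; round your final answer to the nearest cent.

69786.59

PV of 2-year annuity: 14,100.00 × [1 − (1+0.09)^−2] / 0.09 = 24803.46772
Perpetuity value at year 2: 4,810.00 / 0.09 = 53444.44444
PV of perpetuity: 53444.44444 / (1+0.09)^2 = 44983.11964
Total PV = 24803.46772 + 44983.11964 = 69786.58736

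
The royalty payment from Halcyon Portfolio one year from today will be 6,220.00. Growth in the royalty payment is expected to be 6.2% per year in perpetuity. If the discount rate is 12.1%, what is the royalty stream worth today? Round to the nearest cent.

105423.73

Growing perpetuity: P = D₁ / (r − g) = 6,220.0000 / (0.121 − 0.062) = 105,423.73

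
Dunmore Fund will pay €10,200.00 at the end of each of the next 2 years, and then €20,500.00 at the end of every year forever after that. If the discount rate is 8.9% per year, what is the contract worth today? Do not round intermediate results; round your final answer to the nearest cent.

PV of 2-year annuity: €10,200.00 × [1 − (1+0.089)^−2] / 0.089 = 17967.30136
Perpetuity value at year 2: €20,500.00 / 0.089 = 230337.07865
PV of perpetuity: 230337.07865 / (1+0.089)^2 = 194226.32591
Total PV = 17967.30136 + 194226.32591 = 212193.62728

€212193.63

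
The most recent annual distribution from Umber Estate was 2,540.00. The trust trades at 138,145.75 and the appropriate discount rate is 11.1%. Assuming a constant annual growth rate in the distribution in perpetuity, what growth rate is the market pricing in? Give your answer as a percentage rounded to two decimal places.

P = D₀(1+g)/(r−g) ⇒ P(r−g) = D₀(1+g) ⇒ g(P+D₀) = P·r − D₀
g = (P·r − D₀)/(P + D₀) = (138,145.75×0.111 − 2,540.00) / (138,145.75 + 2,540.00) = 0.090942

9.09%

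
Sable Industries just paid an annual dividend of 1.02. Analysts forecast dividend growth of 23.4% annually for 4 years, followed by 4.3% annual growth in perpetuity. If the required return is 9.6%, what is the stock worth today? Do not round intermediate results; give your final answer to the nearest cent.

D_1 = 1.25868
D_2 = 1.55321
D_3 = 1.91666
D_4 = 2.36516
Terminal value at year 4: TV = D_4×(1+g_2)/(r−g_2) = 2.46686/0.053 = 46.54459
P_0 = D_1/(1+r)^1 + D_2/(1+r)^2 + D_3/(1+r)^3 + D_4/(1+r)^4 + TV/(1+r)^4
    = 1.14843 + 1.29303 + 1.45584 + 1.63915 + 32.25723 = 37.79368

37.79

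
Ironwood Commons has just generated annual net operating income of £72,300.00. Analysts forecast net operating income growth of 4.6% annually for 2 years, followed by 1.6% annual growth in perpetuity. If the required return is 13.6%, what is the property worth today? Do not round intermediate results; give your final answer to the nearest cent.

£646858.00

D_1 = 75625.80000
D_2 = 79104.58680
Terminal value at year 2: TV = D_2×(1+g_2)/(r−g_2) = 80370.26019/0.12 = 669752.16824
P_0 = D_1/(1+r)^1 + D_2/(1+r)^2 + TV/(1+r)^2
    = 66572.00704 + 61297.81634 + 518988.17837 = 646858.00176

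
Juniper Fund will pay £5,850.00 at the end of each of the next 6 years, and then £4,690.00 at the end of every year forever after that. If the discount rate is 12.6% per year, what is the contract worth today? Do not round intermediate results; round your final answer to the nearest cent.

£41911.50

PV of 6-year annuity: £5,850.00 × [1 − (1+0.126)^−6] / 0.126 = 23648.50544
Perpetuity value at year 6: £4,690.00 / 0.126 = 37222.22222
PV of perpetuity: 37222.22222 / (1+0.126)^6 = 18262.99308
Total PV = 23648.50544 + 18262.99308 = 41911.49851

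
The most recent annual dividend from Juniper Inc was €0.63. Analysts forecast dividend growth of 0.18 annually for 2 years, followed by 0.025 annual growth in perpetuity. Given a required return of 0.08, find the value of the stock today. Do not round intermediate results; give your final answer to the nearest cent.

€15.46

D_1 = 0.74340
D_2 = 0.87721
Terminal value at year 2: TV = D_2×(1+g_2)/(r−g_2) = 0.89914/0.055 = 16.34804
P_0 = D_1/(1+r)^1 + D_2/(1+r)^2 + TV/(1+r)^2
    = 0.68833 + 0.75207 + 14.01581 = 15.45621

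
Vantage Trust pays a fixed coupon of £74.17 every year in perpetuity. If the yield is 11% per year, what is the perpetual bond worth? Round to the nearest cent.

£674.27

Level perpetuity: PV = C / r = £74.17 / 0.11 = £674.27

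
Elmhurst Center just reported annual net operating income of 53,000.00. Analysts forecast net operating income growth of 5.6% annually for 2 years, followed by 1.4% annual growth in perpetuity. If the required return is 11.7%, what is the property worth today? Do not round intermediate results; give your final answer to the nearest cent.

563810.07

D_1 = 55968.00000
D_2 = 59102.20800
Terminal value at year 2: TV = D_2×(1+g_2)/(r−g_2) = 59929.63891/0.103 = 581841.15449
P_0 = D_1/(1+r)^1 + D_2/(1+r)^2 + TV/(1+r)^2
    = 50105.64011 + 47369.34284 + 466335.08389 = 563810.06684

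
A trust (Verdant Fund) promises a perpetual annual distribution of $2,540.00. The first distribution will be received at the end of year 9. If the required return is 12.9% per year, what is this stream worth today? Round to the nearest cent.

Value at end of year 8: C / r = $2,540.00 / 0.129 = $19,689.9225
Discount to today: PV = $19,689.9225 / (1 + 0.129)^8 = $19,689.9225 / 2.639682 = $7,459.20

$7459.20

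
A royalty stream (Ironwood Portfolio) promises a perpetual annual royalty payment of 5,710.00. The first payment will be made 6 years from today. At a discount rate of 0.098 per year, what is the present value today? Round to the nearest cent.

Value at end of year 5: C / r = 5,710.00 / 0.098 = 58,265.3061
Discount to today: PV = 58,265.3061 / (1 + 0.098)^5 = 58,265.3061 / 1.595922 = 36,508.87

36508.87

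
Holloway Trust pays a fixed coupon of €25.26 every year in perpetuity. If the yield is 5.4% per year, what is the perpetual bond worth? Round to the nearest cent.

€467.78

Level perpetuity: PV = C / r = €25.26 / 0.054 = €467.78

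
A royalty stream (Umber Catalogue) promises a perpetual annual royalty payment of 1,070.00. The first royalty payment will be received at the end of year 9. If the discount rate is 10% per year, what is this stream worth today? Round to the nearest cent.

4991.63

Value at end of year 8: C / r = 1,070.00 / 0.1 = 10,700.0000
Discount to today: PV = 10,700.0000 / (1 + 0.1)^8 = 10,700.0000 / 2.143589 = 4,991.63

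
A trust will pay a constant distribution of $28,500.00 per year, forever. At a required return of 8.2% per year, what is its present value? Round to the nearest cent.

$347560.98

Level perpetuity: PV = C / r = $28,500.00 / 0.082 = $347,560.98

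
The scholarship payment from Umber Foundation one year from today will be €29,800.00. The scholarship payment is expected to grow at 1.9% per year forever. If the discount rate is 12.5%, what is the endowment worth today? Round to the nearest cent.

€281132.08

Growing perpetuity: P = D₁ / (r − g) = €29,800.0000 / (0.125 − 0.019) = €281,132.08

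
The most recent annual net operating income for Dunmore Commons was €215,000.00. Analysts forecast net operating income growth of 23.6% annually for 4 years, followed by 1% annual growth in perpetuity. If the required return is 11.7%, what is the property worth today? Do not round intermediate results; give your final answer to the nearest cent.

D_1 = 265740.00000
D_2 = 328454.64000
D_3 = 405969.93504
D_4 = 501778.83971
Terminal value at year 4: TV = D_4×(1+g_2)/(r−g_2) = 506796.62811/0.107 = 4736417.08511
P_0 = D_1/(1+r)^1 + D_2/(1+r)^2 + D_3/(1+r)^3 + D_4/(1+r)^4 + TV/(1+r)^4
    = 237905.10295 + 263250.40936 + 291295.88717 + 322329.20012 + 3042546.65537 = 4157327.25497

€4157327.25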